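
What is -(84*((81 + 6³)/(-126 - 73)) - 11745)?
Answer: 2362203/199 ≈ 11870.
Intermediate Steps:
-(84*((81 + 6³)/(-126 - 73)) - 11745) = -(84*((81 + 216)/(-199)) - 11745) = -(84*(297*(-1/199)) - 11745) = -(84*(-297/199) - 11745) = -(-24948/199 - 11745) = -1*(-2362203/199) = 2362203/199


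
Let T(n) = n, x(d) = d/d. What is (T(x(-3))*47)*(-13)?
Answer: -611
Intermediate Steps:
x(d) = 1
(T(x(-3))*47)*(-13) = (1*47)*(-13) = 47*(-13) = -611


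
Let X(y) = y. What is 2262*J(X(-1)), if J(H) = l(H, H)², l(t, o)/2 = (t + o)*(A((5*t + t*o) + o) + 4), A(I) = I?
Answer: 36192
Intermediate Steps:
l(t, o) = 2*(o + t)*(4 + o + 5*t + o*t) (l(t, o) = 2*((t + o)*(((5*t + t*o) + o) + 4)) = 2*((o + t)*(((5*t + o*t) + o) + 4)) = 2*((o + t)*((o + 5*t + o*t) + 4)) = 2*((o + t)*(4 + o + 5*t + o*t)) = 2*(o + t)*(4 + o + 5*t + o*t))
J(H) = (16*H + 4*H*(H² + 6*H))² (J(H) = (8*H + 8*H + 2*H*(H + 5*H + H*H) + 2*H*(H + 5*H + H*H))² = (8*H + 8*H + 2*H*(H + 5*H + H²) + 2*H*(H + 5*H + H²))² = (8*H + 8*H + 2*H*(H² + 6*H) + 2*H*(H² + 6*H))² = (16*H + 4*H*(H² + 6*H))²)
2262*J(X(-1)) = 2262*(16*(-1)²*(4 - (6 - 1))²) = 2262*(16*1*(4 - 1*5)²) = 2262*(16*1*(4 - 5)²) = 2262*(16*1*(-1)²) = 2262*(16*1*1) = 2262*16 = 36192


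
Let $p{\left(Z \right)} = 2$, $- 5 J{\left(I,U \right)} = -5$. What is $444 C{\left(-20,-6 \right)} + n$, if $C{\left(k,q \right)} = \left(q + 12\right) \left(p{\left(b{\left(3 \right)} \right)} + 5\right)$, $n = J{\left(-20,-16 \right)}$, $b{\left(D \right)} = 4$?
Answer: $18649$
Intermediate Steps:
$J{\left(I,U \right)} = 1$ ($J{\left(I,U \right)} = \left(- \frac{1}{5}\right) \left(-5\right) = 1$)
$n = 1$
$C{\left(k,q \right)} = 84 + 7 q$ ($C{\left(k,q \right)} = \left(q + 12\right) \left(2 + 5\right) = \left(12 + q\right) 7 = 84 + 7 q$)
$444 C{\left(-20,-6 \right)} + n = 444 \left(84 + 7 \left(-6\right)\right) + 1 = 444 \left(84 - 42\right) + 1 = 444 \cdot 42 + 1 = 18648 + 1 = 18649$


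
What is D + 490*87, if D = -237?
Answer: 42393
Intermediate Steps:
D + 490*87 = -237 + 490*87 = -237 + 42630 = 42393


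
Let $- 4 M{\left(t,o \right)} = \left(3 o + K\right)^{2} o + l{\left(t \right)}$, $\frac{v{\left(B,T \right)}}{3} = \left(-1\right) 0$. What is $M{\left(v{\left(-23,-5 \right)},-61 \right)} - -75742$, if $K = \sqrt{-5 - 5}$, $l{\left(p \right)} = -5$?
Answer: $586298 - \frac{11163 i \sqrt{10}}{2} \approx 5.863 \cdot 10^{5} - 17650.0 i$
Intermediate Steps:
$v{\left(B,T \right)} = 0$ ($v{\left(B,T \right)} = 3 \left(\left(-1\right) 0\right) = 3 \cdot 0 = 0$)
$K = i \sqrt{10}$ ($K = \sqrt{-10} = i \sqrt{10} \approx 3.1623 i$)
$M{\left(t,o \right)} = \frac{5}{4} - \frac{o \left(3 o + i \sqrt{10}\right)^{2}}{4}$ ($M{\left(t,o \right)} = - \frac{\left(3 o + i \sqrt{10}\right)^{2} o - 5}{4} = - \frac{o \left(3 o + i \sqrt{10}\right)^{2} - 5}{4} = - \frac{-5 + o \left(3 o + i \sqrt{10}\right)^{2}}{4} = \frac{5}{4} - \frac{o \left(3 o + i \sqrt{10}\right)^{2}}{4}$)
$M{\left(v{\left(-23,-5 \right)},-61 \right)} - -75742 = \left(\frac{5}{4} - - \frac{61 \left(3 \left(-61\right) + i \sqrt{10}\right)^{2}}{4}\right) - -75742 = \left(\frac{5}{4} - - \frac{61 \left(-183 + i \sqrt{10}\right)^{2}}{4}\right) + 75742 = \left(\frac{5}{4} + \frac{61 \left(-183 + i \sqrt{10}\right)^{2}}{4}\right) + 75742 = \frac{302973}{4} + \frac{61 \left(-183 + i \sqrt{10}\right)^{2}}{4}$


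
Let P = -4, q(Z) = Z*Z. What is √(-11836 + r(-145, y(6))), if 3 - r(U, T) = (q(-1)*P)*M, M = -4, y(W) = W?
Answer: 17*I*√41 ≈ 108.85*I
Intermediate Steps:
q(Z) = Z²
r(U, T) = -13 (r(U, T) = 3 - (-1)²*(-4)*(-4) = 3 - 1*(-4)*(-4) = 3 - (-4)*(-4) = 3 - 1*16 = 3 - 16 = -13)
√(-11836 + r(-145, y(6))) = √(-11836 - 13) = √(-11849) = 17*I*√41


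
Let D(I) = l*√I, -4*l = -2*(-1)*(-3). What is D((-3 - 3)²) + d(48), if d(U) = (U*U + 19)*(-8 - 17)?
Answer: -58066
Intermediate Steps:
l = 3/2 (l = -(-2*(-1))*(-3)/4 = -(-3)/2 = -¼*(-6) = 3/2 ≈ 1.5000)
d(U) = -475 - 25*U² (d(U) = (U² + 19)*(-25) = (19 + U²)*(-25) = -475 - 25*U²)
D(I) = 3*√I/2
D((-3 - 3)²) + d(48) = 3*√((-3 - 3)²)/2 + (-475 - 25*48²) = 3*√((-6)²)/2 + (-475 - 25*2304) = 3*√36/2 + (-475 - 57600) = (3/2)*6 - 58075 = 9 - 58075 = -58066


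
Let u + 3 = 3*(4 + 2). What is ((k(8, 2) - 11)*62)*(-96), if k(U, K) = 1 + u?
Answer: -29760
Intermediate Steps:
u = 15 (u = -3 + 3*(4 + 2) = -3 + 3*6 = -3 + 18 = 15)
k(U, K) = 16 (k(U, K) = 1 + 15 = 16)
((k(8, 2) - 11)*62)*(-96) = ((16 - 11)*62)*(-96) = (5*62)*(-96) = 310*(-96) = -29760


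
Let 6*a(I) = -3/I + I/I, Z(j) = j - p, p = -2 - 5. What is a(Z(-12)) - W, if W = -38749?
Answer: 581239/15 ≈ 38749.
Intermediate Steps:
p = -7
Z(j) = 7 + j (Z(j) = j - 1*(-7) = j + 7 = 7 + j)
a(I) = ⅙ - 1/(2*I) (a(I) = (-3/I + I/I)/6 = (-3/I + 1)/6 = (1 - 3/I)/6 = ⅙ - 1/(2*I))
a(Z(-12)) - W = (-3 + (7 - 12))/(6*(7 - 12)) - 1*(-38749) = (⅙)*(-3 - 5)/(-5) + 38749 = (⅙)*(-⅕)*(-8) + 38749 = 4/15 + 38749 = 581239/15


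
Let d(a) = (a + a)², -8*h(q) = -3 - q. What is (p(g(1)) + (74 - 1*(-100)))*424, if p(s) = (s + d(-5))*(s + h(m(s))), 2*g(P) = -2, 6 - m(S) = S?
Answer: 84270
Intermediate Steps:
m(S) = 6 - S
g(P) = -1 (g(P) = (½)*(-2) = -1)
h(q) = 3/8 + q/8 (h(q) = -(-3 - q)/8 = 3/8 + q/8)
d(a) = 4*a² (d(a) = (2*a)² = 4*a²)
p(s) = (100 + s)*(9/8 + 7*s/8) (p(s) = (s + 4*(-5)²)*(s + (3/8 + (6 - s)/8)) = (s + 4*25)*(s + (3/8 + (¾ - s/8))) = (s + 100)*(s + (9/8 - s/8)) = (100 + s)*(9/8 + 7*s/8))
(p(g(1)) + (74 - 1*(-100)))*424 = ((225/2 + (7/8)*(-1)² + (709/8)*(-1)) + (74 - 1*(-100)))*424 = ((225/2 + (7/8)*1 - 709/8) + (74 + 100))*424 = ((225/2 + 7/8 - 709/8) + 174)*424 = (99/4 + 174)*424 = (795/4)*424 = 84270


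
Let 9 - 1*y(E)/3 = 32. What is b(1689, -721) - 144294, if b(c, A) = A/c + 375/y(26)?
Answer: -5605616726/38847 ≈ -1.4430e+5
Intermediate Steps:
y(E) = -69 (y(E) = 27 - 3*32 = 27 - 96 = -69)
b(c, A) = -125/23 + A/c (b(c, A) = A/c + 375/(-69) = A/c + 375*(-1/69) = A/c - 125/23 = -125/23 + A/c)
b(1689, -721) - 144294 = (-125/23 - 721/1689) - 144294 = -227708/38847 - 144294 = -5605616726/38847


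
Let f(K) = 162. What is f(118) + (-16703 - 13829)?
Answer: -30370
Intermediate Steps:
f(118) + (-16703 - 13829) = 162 + (-16703 - 13829) = 162 - 30532 = -30370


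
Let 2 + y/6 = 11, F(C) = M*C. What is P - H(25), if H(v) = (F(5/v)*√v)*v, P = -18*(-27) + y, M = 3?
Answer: 465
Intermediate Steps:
F(C) = 3*C
y = 54 (y = -12 + 6*11 = -12 + 66 = 54)
P = 540 (P = -18*(-27) + 54 = 486 + 54 = 540)
H(v) = 15*√v (H(v) = ((3*(5/v))*√v)*v = ((15/v)*√v)*v = (15/√v)*v = 15*√v)
P - H(25) = 540 - 15*√25 = 540 - 15*5 = 540 - 1*75 = 540 - 75 = 465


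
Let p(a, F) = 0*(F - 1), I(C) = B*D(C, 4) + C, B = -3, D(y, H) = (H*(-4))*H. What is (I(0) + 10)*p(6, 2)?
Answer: 0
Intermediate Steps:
D(y, H) = -4*H² (D(y, H) = (-4*H)*H = -4*H²)
I(C) = 192 + C (I(C) = -(-12)*4² + C = -(-12)*16 + C = -3*(-64) + C = 192 + C)
p(a, F) = 0 (p(a, F) = 0*(-1 + F) = 0)
(I(0) + 10)*p(6, 2) = ((192 + 0) + 10)*0 = (192 + 10)*0 = 202*0 = 0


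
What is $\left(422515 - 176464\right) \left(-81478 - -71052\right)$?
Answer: $-2565327726$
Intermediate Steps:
$\left(422515 - 176464\right) \left(-81478 - -71052\right) = 246051 \left(-81478 + 71052\right) = 246051 \left(-10426\right) = -2565327726$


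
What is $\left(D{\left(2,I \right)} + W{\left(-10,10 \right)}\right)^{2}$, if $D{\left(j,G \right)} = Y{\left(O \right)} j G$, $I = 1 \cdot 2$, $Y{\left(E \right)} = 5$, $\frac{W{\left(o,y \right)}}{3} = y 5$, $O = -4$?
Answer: $28900$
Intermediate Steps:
$W{\left(o,y \right)} = 15 y$ ($W{\left(o,y \right)} = 3 y 5 = 3 \cdot 5 y = 15 y$)
$I = 2$
$D{\left(j,G \right)} = 5 G j$ ($D{\left(j,G \right)} = 5 j G = 5 G j$)
$\left(D{\left(2,I \right)} + W{\left(-10,10 \right)}\right)^{2} = \left(5 \cdot 2 \cdot 2 + 15 \cdot 10\right)^{2} = \left(20 + 150\right)^{2} = 170^{2} = 28900$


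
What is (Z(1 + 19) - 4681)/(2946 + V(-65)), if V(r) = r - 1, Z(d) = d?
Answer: -4661/2880 ≈ -1.6184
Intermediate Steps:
V(r) = -1 + r
(Z(1 + 19) - 4681)/(2946 + V(-65)) = ((1 + 19) - 4681)/(2946 + (-1 - 65)) = (20 - 4681)/(2946 - 66) = -4661/2880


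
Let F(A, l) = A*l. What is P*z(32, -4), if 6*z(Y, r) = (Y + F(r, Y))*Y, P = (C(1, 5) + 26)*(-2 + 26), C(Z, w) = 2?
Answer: -344064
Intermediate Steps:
P = 672 (P = (2 + 26)*(-2 + 26) = 28*24 = 672)
z(Y, r) = Y*(Y + Y*r)/6 (z(Y, r) = ((Y + r*Y)*Y)/6 = ((Y + Y*r)*Y)/6 = (Y*(Y + Y*r))/6 = Y*(Y + Y*r)/6)
P*z(32, -4) = 672*((⅙)*32²*(1 - 4)) = 672*((⅙)*1024*(-3)) = 672*(-512) = -344064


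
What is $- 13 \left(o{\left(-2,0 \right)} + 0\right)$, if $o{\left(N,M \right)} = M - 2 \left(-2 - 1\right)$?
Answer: $-78$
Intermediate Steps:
$o{\left(N,M \right)} = 6 + M$ ($o{\left(N,M \right)} = M - 2 \left(-3\right) = M - -6 = M + 6 = 6 + M$)
$- 13 \left(o{\left(-2,0 \right)} + 0\right) = - 13 \left(\left(6 + 0\right) + 0\right) = - 13 \left(6 + 0\right) = \left(-13\right) 6 = -78$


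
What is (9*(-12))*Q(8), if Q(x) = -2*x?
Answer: 1728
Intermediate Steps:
(9*(-12))*Q(8) = (9*(-12))*(-2*8) = -108*(-16) = 1728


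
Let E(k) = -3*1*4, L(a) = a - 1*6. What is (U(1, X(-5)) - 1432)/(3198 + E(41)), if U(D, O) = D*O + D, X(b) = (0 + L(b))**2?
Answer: -655/1593 ≈ -0.41117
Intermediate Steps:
L(a) = -6 + a (L(a) = a - 6 = -6 + a)
X(b) = (-6 + b)**2 (X(b) = (0 + (-6 + b))**2 = (-6 + b)**2)
U(D, O) = D + D*O
E(k) = -12 (E(k) = -3*4 = -12)
(U(1, X(-5)) - 1432)/(3198 + E(41)) = (1*(1 + (-6 - 5)**2) - 1432)/(3198 - 12) = (1*(1 + (-11)**2) - 1432)/3186 = (1*(1 + 121) - 1432)*(1/3186) = (1*122 - 1432)*(1/3186) = (122 - 1432)*(1/3186) = -1310*1/3186 = -655/1593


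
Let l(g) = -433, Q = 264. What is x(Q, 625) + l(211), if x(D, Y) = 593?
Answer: 160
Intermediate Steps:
x(Q, 625) + l(211) = 593 - 433 = 160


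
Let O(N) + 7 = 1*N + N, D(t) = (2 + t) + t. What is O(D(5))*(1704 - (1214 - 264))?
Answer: 12818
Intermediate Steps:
D(t) = 2 + 2*t
O(N) = -7 + 2*N (O(N) = -7 + (1*N + N) = -7 + (N + N) = -7 + 2*N)
O(D(5))*(1704 - (1214 - 264)) = (-7 + 2*(2 + 2*5))*(1704 - (1214 - 264)) = (-7 + 2*(2 + 10))*(1704 - 1*950) = (-7 + 2*12)*(1704 - 950) = (-7 + 24)*754 = 17*754 = 12818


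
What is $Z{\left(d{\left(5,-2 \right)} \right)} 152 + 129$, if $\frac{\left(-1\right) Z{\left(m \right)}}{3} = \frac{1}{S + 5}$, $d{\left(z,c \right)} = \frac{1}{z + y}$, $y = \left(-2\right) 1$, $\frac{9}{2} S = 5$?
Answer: $\frac{2991}{55} \approx 54.382$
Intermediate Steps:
$S = \frac{10}{9}$ ($S = \frac{2}{9} \cdot 5 = \frac{10}{9} \approx 1.1111$)
$y = -2$
$d{\left(z,c \right)} = \frac{1}{-2 + z}$ ($d{\left(z,c \right)} = \frac{1}{z - 2} = \frac{1}{-2 + z}$)
$Z{\left(m \right)} = - \frac{27}{55}$ ($Z{\left(m \right)} = - \frac{3}{\frac{10}{9} + 5} = - \frac{3}{\frac{55}{9}} = \left(-3\right) \frac{9}{55} = - \frac{27}{55}$)
$Z{\left(d{\left(5,-2 \right)} \right)} 152 + 129 = \left(- \frac{27}{55}\right) 152 + 129 = - \frac{4104}{55} + 129 = \frac{2991}{55}$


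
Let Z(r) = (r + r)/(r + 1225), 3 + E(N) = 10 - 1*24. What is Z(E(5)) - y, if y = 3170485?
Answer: -1914972957/604 ≈ -3.1705e+6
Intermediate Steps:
E(N) = -17 (E(N) = -3 + (10 - 1*24) = -3 + (10 - 24) = -3 - 14 = -17)
Z(r) = 2*r/(1225 + r) (Z(r) = (2*r)/(1225 + r) = 2*r/(1225 + r))
Z(E(5)) - y = 2*(-17)/(1225 - 17) - 1*3170485 = 2*(-17)/1208 - 3170485 = 2*(-17)*(1/1208) - 3170485 = -17/604 - 3170485 = -1914972957/604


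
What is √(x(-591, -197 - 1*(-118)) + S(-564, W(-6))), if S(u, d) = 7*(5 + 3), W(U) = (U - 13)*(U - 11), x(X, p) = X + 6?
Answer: 23*I ≈ 23.0*I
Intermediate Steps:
x(X, p) = 6 + X
W(U) = (-13 + U)*(-11 + U)
S(u, d) = 56 (S(u, d) = 7*8 = 56)
√(x(-591, -197 - 1*(-118)) + S(-564, W(-6))) = √((6 - 591) + 56) = √(-585 + 56) = √(-529) = 23*I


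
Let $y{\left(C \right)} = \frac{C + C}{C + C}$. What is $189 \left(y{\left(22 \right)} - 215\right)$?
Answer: $-40446$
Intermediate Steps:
$y{\left(C \right)} = 1$ ($y{\left(C \right)} = \frac{2 C}{2 C} = 2 C \frac{1}{2 C} = 1$)
$189 \left(y{\left(22 \right)} - 215\right) = 189 \left(1 - 215\right) = 189 \left(-214\right) = -40446$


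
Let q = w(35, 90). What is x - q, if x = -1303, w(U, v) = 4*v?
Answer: -1663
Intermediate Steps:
q = 360 (q = 4*90 = 360)
x - q = -1303 - 1*360 = -1303 - 360 = -1663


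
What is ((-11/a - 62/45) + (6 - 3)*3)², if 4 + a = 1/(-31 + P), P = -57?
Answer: 27106000321/252333225 ≈ 107.42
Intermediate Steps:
a = -353/88 (a = -4 + 1/(-31 - 57) = -4 + 1/(-88) = -4 - 1/88 = -353/88 ≈ -4.0114)
((-11/a - 62/45) + (6 - 3)*3)² = ((-11/(-353/88) - 62/45) + (6 - 3)*3)² = ((-11*(-88/353) - 62*1/45) + 3*3)² = ((968/353 - 62/45) + 9)² = (21674/15885 + 9)² = (164639/15885)² = 27106000321/252333225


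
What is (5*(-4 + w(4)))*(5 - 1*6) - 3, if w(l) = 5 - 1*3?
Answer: 7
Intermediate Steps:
w(l) = 2 (w(l) = 5 - 3 = 2)
(5*(-4 + w(4)))*(5 - 1*6) - 3 = (5*(-4 + 2))*(5 - 1*6) - 3 = (5*(-2))*(5 - 6) - 3 = -10*(-1) - 3 = 10 - 3 = 7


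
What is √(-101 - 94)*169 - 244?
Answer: -244 + 169*I*√195 ≈ -244.0 + 2360.0*I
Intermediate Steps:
√(-101 - 94)*169 - 244 = √(-195)*169 - 244 = (I*√195)*169 - 244 = 169*I*√195 - 244 = -244 + 169*I*√195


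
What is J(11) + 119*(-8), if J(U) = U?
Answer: -941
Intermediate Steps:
J(11) + 119*(-8) = 11 + 119*(-8) = 11 - 952 = -941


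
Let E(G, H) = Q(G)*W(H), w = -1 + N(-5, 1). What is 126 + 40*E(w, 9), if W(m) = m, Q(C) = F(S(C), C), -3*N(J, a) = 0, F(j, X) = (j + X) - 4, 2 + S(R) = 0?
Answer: -2394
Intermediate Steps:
S(R) = -2 (S(R) = -2 + 0 = -2)
F(j, X) = -4 + X + j (F(j, X) = (X + j) - 4 = -4 + X + j)
N(J, a) = 0 (N(J, a) = -⅓*0 = 0)
Q(C) = -6 + C (Q(C) = -4 + C - 2 = -6 + C)
w = -1 (w = -1 + 0 = -1)
E(G, H) = H*(-6 + G) (E(G, H) = (-6 + G)*H = H*(-6 + G))
126 + 40*E(w, 9) = 126 + 40*(9*(-6 - 1)) = 126 + 40*(9*(-7)) = 126 + 40*(-63) = 126 - 2520 = -2394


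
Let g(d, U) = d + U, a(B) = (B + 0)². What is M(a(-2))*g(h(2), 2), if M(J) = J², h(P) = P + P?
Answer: 96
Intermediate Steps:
h(P) = 2*P
a(B) = B²
g(d, U) = U + d
M(a(-2))*g(h(2), 2) = ((-2)²)²*(2 + 2*2) = 4²*(2 + 4) = 16*6 = 96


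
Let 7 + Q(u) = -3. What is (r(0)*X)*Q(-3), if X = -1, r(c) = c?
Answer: 0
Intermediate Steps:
Q(u) = -10 (Q(u) = -7 - 3 = -10)
(r(0)*X)*Q(-3) = (0*(-1))*(-10) = 0*(-10) = 0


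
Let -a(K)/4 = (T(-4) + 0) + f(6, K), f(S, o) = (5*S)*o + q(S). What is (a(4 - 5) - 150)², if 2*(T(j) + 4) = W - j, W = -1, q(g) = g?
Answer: 1936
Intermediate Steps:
T(j) = -9/2 - j/2 (T(j) = -4 + (-1 - j)/2 = -4 + (-½ - j/2) = -9/2 - j/2)
f(S, o) = S + 5*S*o (f(S, o) = (5*S)*o + S = 5*S*o + S = S + 5*S*o)
a(K) = -14 - 120*K (a(K) = -4*(((-9/2 - ½*(-4)) + 0) + 6*(1 + 5*K)) = -4*(((-9/2 + 2) + 0) + (6 + 30*K)) = -4*((-5/2 + 0) + (6 + 30*K)) = -4*(-5/2 + (6 + 30*K)) = -4*(7/2 + 30*K) = -14 - 120*K)
(a(4 - 5) - 150)² = ((-14 - 120*(4 - 5)) - 150)² = ((-14 - 120*(-1)) - 150)² = ((-14 + 120) - 150)² = (106 - 150)² = (-44)² = 1936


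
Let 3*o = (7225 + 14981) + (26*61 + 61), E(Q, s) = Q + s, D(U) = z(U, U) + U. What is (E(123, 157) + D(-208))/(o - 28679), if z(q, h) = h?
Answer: 17/2591 ≈ 0.0065612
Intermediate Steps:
D(U) = 2*U (D(U) = U + U = 2*U)
o = 7951 (o = ((7225 + 14981) + (26*61 + 61))/3 = (22206 + (1586 + 61))/3 = (22206 + 1647)/3 = (⅓)*23853 = 7951)
(E(123, 157) + D(-208))/(o - 28679) = ((123 + 157) + 2*(-208))/(7951 - 28679) = (280 - 416)/(-20728) = -136*(-1/20728) = 17/2591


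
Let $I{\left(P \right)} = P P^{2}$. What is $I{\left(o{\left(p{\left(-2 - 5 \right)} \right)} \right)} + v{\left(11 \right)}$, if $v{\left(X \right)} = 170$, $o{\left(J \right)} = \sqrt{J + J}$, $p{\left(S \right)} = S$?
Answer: $170 - 14 i \sqrt{14} \approx 170.0 - 52.383 i$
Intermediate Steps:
$o{\left(J \right)} = \sqrt{2} \sqrt{J}$ ($o{\left(J \right)} = \sqrt{2 J} = \sqrt{2} \sqrt{J}$)
$I{\left(P \right)} = P^{3}$
$I{\left(o{\left(p{\left(-2 - 5 \right)} \right)} \right)} + v{\left(11 \right)} = \left(\sqrt{2} \sqrt{-2 - 5}\right)^{3} + 170 = \left(\sqrt{2} \sqrt{-7}\right)^{3} + 170 = \left(\sqrt{2} i \sqrt{7}\right)^{3} + 170 = \left(i \sqrt{14}\right)^{3} + 170 = - 14 i \sqrt{14} + 170 = 170 - 14 i \sqrt{14}$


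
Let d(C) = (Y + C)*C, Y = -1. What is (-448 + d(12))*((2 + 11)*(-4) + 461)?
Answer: -129244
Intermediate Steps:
d(C) = C*(-1 + C) (d(C) = (-1 + C)*C = C*(-1 + C))
(-448 + d(12))*((2 + 11)*(-4) + 461) = (-448 + 12*(-1 + 12))*((2 + 11)*(-4) + 461) = (-448 + 12*11)*(13*(-4) + 461) = (-448 + 132)*(-52 + 461) = -316*409 = -129244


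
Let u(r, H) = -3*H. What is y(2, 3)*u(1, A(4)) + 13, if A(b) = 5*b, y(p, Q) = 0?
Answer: 13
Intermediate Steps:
y(2, 3)*u(1, A(4)) + 13 = 0*(-15*4) + 13 = 0*(-3*20) + 13 = 0*(-60) + 13 = 0 + 13 = 13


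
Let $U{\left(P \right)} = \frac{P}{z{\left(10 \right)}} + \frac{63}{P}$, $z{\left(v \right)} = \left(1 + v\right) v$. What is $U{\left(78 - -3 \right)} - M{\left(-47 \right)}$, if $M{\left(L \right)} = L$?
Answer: $\frac{48029}{990} \approx 48.514$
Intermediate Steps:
$z{\left(v \right)} = v \left(1 + v\right)$
$U{\left(P \right)} = \frac{63}{P} + \frac{P}{110}$ ($U{\left(P \right)} = \frac{P}{10 \left(1 + 10\right)} + \frac{63}{P} = \frac{P}{10 \cdot 11} + \frac{63}{P} = \frac{P}{110} + \frac{63}{P} = \frac{63}{P} + \frac{P}{110}$)
$U{\left(78 - -3 \right)} - M{\left(-47 \right)} = \left(\frac{63}{78 - -3} + \frac{78 - -3}{110}\right) - -47 = \left(\frac{63}{78 + 3} + \frac{78 + 3}{110}\right) + 47 = \left(\frac{63}{81} + \frac{1}{110} \cdot 81\right) + 47 = \left(63 \cdot \frac{1}{81} + \frac{81}{110}\right) + 47 = \left(\frac{7}{9} + \frac{81}{110}\right) + 47 = \frac{1499}{990} + 47 = \frac{48029}{990}$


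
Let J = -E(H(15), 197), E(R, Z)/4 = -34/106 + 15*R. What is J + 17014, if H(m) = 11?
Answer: 866830/53 ≈ 16355.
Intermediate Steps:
E(R, Z) = -68/53 + 60*R (E(R, Z) = 4*(-34/106 + 15*R) = 4*(-34*1/106 + 15*R) = 4*(-17/53 + 15*R) = -68/53 + 60*R)
J = -34912/53 (J = -(-68/53 + 60*11) = -(-68/53 + 660) = -1*34912/53 = -34912/53 ≈ -658.72)
J + 17014 = -34912/53 + 17014 = 866830/53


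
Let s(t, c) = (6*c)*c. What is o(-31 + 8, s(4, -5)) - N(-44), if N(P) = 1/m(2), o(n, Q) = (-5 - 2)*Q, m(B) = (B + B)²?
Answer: -16801/16 ≈ -1050.1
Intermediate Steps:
m(B) = 4*B² (m(B) = (2*B)² = 4*B²)
s(t, c) = 6*c²
o(n, Q) = -7*Q
N(P) = 1/16 (N(P) = 1/(4*2²) = 1/(4*4) = 1/16)
o(-31 + 8, s(4, -5)) - N(-44) = -42*(-5)² - 1*1/16 = -42*25 - 1/16 = -7*150 - 1/16 = -1050 - 1/16 = -16801/16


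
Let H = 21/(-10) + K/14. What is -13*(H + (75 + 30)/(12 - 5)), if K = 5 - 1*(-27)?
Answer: -13819/70 ≈ -197.41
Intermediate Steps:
K = 32 (K = 5 + 27 = 32)
H = 13/70 (H = 21/(-10) + 32/14 = 21*(-1/10) + 32*(1/14) = -21/10 + 16/7 = 13/70 ≈ 0.18571)
-13*(H + (75 + 30)/(12 - 5)) = -13*(13/70 + (75 + 30)/(12 - 5)) = -13*(13/70 + 105/7) = -13*(13/70 + 105*(1/7)) = -13*(13/70 + 15) = -13*1063/70 = -13819/70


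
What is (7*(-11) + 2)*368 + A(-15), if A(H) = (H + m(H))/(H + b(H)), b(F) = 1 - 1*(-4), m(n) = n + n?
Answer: -55191/2 ≈ -27596.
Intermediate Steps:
m(n) = 2*n
b(F) = 5 (b(F) = 1 + 4 = 5)
A(H) = 3*H/(5 + H) (A(H) = (H + 2*H)/(H + 5) = (3*H)/(5 + H) = 3*H/(5 + H))
(7*(-11) + 2)*368 + A(-15) = (7*(-11) + 2)*368 + 3*(-15)/(5 - 15) = (-77 + 2)*368 + 3*(-15)/(-10) = -75*368 + 3*(-15)*(-⅒) = -27600 + 9/2 = -55191/2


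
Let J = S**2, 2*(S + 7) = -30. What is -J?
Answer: -484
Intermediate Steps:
S = -22 (S = -7 + (1/2)*(-30) = -7 - 15 = -22)
J = 484 (J = (-22)**2 = 484)
-J = -1*484 = -484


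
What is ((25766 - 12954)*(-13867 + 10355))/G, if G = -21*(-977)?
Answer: -44995744/20517 ≈ -2193.1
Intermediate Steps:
G = 20517
((25766 - 12954)*(-13867 + 10355))/G = ((25766 - 12954)*(-13867 + 10355))/20517 = (12812*(-3512))*(1/20517) = -44995744*1/20517 = -44995744/20517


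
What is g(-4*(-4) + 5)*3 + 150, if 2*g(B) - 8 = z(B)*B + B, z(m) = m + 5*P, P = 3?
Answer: 2655/2 ≈ 1327.5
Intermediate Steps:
z(m) = 15 + m (z(m) = m + 5*3 = m + 15 = 15 + m)
g(B) = 4 + B/2 + B*(15 + B)/2 (g(B) = 4 + ((15 + B)*B + B)/2 = 4 + (B*(15 + B) + B)/2 = 4 + (B + B*(15 + B))/2 = 4 + (B/2 + B*(15 + B)/2) = 4 + B/2 + B*(15 + B)/2)
g(-4*(-4) + 5)*3 + 150 = (4 + (-4*(-4) + 5)²/2 + 8*(-4*(-4) + 5))*3 + 150 = (4 + (16 + 5)²/2 + 8*(16 + 5))*3 + 150 = (4 + (½)*21² + 8*21)*3 + 150 = (4 + (½)*441 + 168)*3 + 150 = (4 + 441/2 + 168)*3 + 150 = (785/2)*3 + 150 = 2355/2 + 150 = 2655/2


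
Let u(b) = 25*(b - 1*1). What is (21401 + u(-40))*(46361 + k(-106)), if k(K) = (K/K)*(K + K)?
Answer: 940332024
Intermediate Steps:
k(K) = 2*K (k(K) = 1*(2*K) = 2*K)
u(b) = -25 + 25*b (u(b) = 25*(b - 1) = 25*(-1 + b) = -25 + 25*b)
(21401 + u(-40))*(46361 + k(-106)) = (21401 + (-25 + 25*(-40)))*(46361 + 2*(-106)) = (21401 + (-25 - 1000))*(46361 - 212) = (21401 - 1025)*46149 = 20376*46149 = 940332024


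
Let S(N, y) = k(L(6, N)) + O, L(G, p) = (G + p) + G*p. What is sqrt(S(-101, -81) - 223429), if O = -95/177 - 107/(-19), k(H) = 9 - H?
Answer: I*sqrt(2518842820269)/3363 ≈ 471.93*I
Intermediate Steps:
L(G, p) = G + p + G*p
O = 17134/3363 (O = -95*1/177 - 107*(-1/19) = -95/177 + 107/19 = 17134/3363 ≈ 5.0949)
S(N, y) = 27223/3363 - 7*N (S(N, y) = (9 - (6 + N + 6*N)) + 17134/3363 = (9 - (6 + 7*N)) + 17134/3363 = (9 + (-6 - 7*N)) + 17134/3363 = (3 - 7*N) + 17134/3363 = 27223/3363 - 7*N)
sqrt(S(-101, -81) - 223429) = sqrt((27223/3363 - 7*(-101)) - 223429) = sqrt((27223/3363 + 707) - 223429) = sqrt(2404864/3363 - 223429) = sqrt(-748986863/3363) = I*sqrt(2518842820269)/3363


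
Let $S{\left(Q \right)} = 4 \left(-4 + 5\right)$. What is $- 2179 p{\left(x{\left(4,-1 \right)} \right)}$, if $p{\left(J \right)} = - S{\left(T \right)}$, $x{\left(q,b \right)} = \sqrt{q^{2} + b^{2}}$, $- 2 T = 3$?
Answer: $8716$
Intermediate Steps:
$T = - \frac{3}{2}$ ($T = \left(- \frac{1}{2}\right) 3 = - \frac{3}{2} \approx -1.5$)
$S{\left(Q \right)} = 4$ ($S{\left(Q \right)} = 4 \cdot 1 = 4$)
$x{\left(q,b \right)} = \sqrt{b^{2} + q^{2}}$
$p{\left(J \right)} = -4$ ($p{\left(J \right)} = \left(-1\right) 4 = -4$)
$- 2179 p{\left(x{\left(4,-1 \right)} \right)} = \left(-2179\right) \left(-4\right) = 8716$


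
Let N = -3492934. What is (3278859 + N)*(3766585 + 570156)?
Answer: -928387829575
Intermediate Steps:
(3278859 + N)*(3766585 + 570156) = (3278859 - 3492934)*(3766585 + 570156) = -214075*4336741 = -928387829575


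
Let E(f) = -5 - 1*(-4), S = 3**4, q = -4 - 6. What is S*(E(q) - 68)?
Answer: -5589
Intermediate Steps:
q = -10
S = 81
E(f) = -1 (E(f) = -5 + 4 = -1)
S*(E(q) - 68) = 81*(-1 - 68) = 81*(-69) = -5589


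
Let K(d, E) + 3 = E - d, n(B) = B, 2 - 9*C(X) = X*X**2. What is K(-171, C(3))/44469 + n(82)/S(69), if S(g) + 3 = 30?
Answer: 1216973/400221 ≈ 3.0408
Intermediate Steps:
C(X) = 2/9 - X**3/9 (C(X) = 2/9 - X*X**2/9 = 2/9 - X**3/9)
S(g) = 27 (S(g) = -3 + 30 = 27)
K(d, E) = -3 + E - d (K(d, E) = -3 + (E - d) = -3 + E - d)
K(-171, C(3))/44469 + n(82)/S(69) = (-3 + (2/9 - 1/9*3**3) - 1*(-171))/44469 + 82/27 = (-3 + (2/9 - 1/9*27) + 171)*(1/44469) + 82*(1/27) = (-3 + (2/9 - 3) + 171)*(1/44469) + 82/27 = (-3 - 25/9 + 171)*(1/44469) + 82/27 = (1487/9)*(1/44469) + 82/27 = 1487/400221 + 82/27 = 1216973/400221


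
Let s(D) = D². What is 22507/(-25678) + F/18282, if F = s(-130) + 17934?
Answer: 241497239/234722598 ≈ 1.0289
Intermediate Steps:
F = 34834 (F = (-130)² + 17934 = 16900 + 17934 = 34834)
22507/(-25678) + F/18282 = 22507/(-25678) + 34834/18282 = 22507*(-1/25678) + 34834*(1/18282) = -22507/25678 + 17417/9141 = 241497239/234722598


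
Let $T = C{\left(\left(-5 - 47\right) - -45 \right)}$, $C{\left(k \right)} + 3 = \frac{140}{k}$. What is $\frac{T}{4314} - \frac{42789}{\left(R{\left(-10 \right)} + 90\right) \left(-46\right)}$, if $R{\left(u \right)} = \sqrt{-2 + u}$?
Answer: $\frac{1383722887}{134148144} - \frac{14263 i \sqrt{3}}{62192} \approx 10.315 - 0.39723 i$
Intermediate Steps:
$C{\left(k \right)} = -3 + \frac{140}{k}$
$T = -23$ ($T = -3 + \frac{140}{\left(-5 - 47\right) - -45} = -3 + \frac{140}{\left(-5 - 47\right) + 45} = -3 + \frac{140}{-52 + 45} = -3 + \frac{140}{-7} = -3 + 140 \left(- \frac{1}{7}\right) = -3 - 20 = -23$)
$\frac{T}{4314} - \frac{42789}{\left(R{\left(-10 \right)} + 90\right) \left(-46\right)} = - \frac{23}{4314} - \frac{42789}{\left(\sqrt{-2 - 10} + 90\right) \left(-46\right)} = \left(-23\right) \frac{1}{4314} - \frac{42789}{\left(\sqrt{-12} + 90\right) \left(-46\right)} = - \frac{23}{4314} - \frac{42789}{\left(2 i \sqrt{3} + 90\right) \left(-46\right)} = - \frac{23}{4314} - \frac{42789}{\left(90 + 2 i \sqrt{3}\right) \left(-46\right)} = - \frac{23}{4314} - \frac{42789}{-4140 - 92 i \sqrt{3}}$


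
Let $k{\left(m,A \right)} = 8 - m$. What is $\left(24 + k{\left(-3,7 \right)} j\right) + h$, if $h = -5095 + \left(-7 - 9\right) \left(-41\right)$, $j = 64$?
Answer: $-3711$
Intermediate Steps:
$h = -4439$ ($h = -5095 + \left(-7 - 9\right) \left(-41\right) = -5095 - -656 = -5095 + 656 = -4439$)
$\left(24 + k{\left(-3,7 \right)} j\right) + h = \left(24 + \left(8 - -3\right) 64\right) - 4439 = \left(24 + \left(8 + 3\right) 64\right) - 4439 = \left(24 + 11 \cdot 64\right) - 4439 = \left(24 + 704\right) - 4439 = 728 - 4439 = -3711$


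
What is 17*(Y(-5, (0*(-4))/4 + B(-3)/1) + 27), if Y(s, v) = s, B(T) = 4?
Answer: 374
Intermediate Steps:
17*(Y(-5, (0*(-4))/4 + B(-3)/1) + 27) = 17*(-5 + 27) = 17*22 = 374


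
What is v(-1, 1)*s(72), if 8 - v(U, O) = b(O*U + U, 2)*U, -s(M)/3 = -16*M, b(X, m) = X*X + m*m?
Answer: 55296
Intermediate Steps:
b(X, m) = X² + m²
s(M) = 48*M (s(M) = -(-48)*M = 48*M)
v(U, O) = 8 - U*(4 + (U + O*U)²) (v(U, O) = 8 - ((O*U + U)² + 2²)*U = 8 - ((U + O*U)² + 4)*U = 8 - (4 + (U + O*U)²)*U = 8 - U*(4 + (U + O*U)²))
v(-1, 1)*s(72) = (8 - 1*(-1)*(4 + (-1)²*(1 + 1)²))*(48*72) = (8 - 1*(-1)*(4 + 1*2²))*3456 = (8 - 1*(-1)*(4 + 1*4))*3456 = (8 - 1*(-1)*(4 + 4))*3456 = (8 - 1*(-1)*8)*3456 = (8 + 8)*3456 = 16*3456 = 55296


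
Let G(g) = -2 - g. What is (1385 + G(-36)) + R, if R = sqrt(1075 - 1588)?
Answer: 1419 + 3*I*sqrt(57) ≈ 1419.0 + 22.65*I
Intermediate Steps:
R = 3*I*sqrt(57) (R = sqrt(-513) = 3*I*sqrt(57) ≈ 22.65*I)
(1385 + G(-36)) + R = (1385 + (-2 - 1*(-36))) + 3*I*sqrt(57) = (1385 + (-2 + 36)) + 3*I*sqrt(57) = (1385 + 34) + 3*I*sqrt(57) = 1419 + 3*I*sqrt(57)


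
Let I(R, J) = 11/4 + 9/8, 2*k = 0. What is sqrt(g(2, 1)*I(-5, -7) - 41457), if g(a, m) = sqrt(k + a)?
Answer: sqrt(-663312 + 62*sqrt(2))/4 ≈ 203.6*I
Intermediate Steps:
k = 0 (k = (1/2)*0 = 0)
I(R, J) = 31/8 (I(R, J) = 11*(1/4) + 9*(1/8) = 11/4 + 9/8 = 31/8)
g(a, m) = sqrt(a) (g(a, m) = sqrt(0 + a) = sqrt(a))
sqrt(g(2, 1)*I(-5, -7) - 41457) = sqrt(sqrt(2)*(31/8) - 41457) = sqrt(31*sqrt(2)/8 - 41457) = sqrt(-41457 + 31*sqrt(2)/8)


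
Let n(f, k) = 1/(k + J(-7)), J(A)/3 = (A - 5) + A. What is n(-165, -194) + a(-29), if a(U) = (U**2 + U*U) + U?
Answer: 414902/251 ≈ 1653.0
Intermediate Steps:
J(A) = -15 + 6*A (J(A) = 3*((A - 5) + A) = 3*((-5 + A) + A) = 3*(-5 + 2*A) = -15 + 6*A)
n(f, k) = 1/(-57 + k) (n(f, k) = 1/(k + (-15 + 6*(-7))) = 1/(k + (-15 - 42)) = 1/(k - 57) = 1/(-57 + k))
a(U) = U + 2*U**2 (a(U) = (U**2 + U**2) + U = 2*U**2 + U = U + 2*U**2)
n(-165, -194) + a(-29) = 1/(-57 - 194) - 29*(1 + 2*(-29)) = 1/(-251) - 29*(1 - 58) = -1/251 - 29*(-57) = -1/251 + 1653 = 414902/251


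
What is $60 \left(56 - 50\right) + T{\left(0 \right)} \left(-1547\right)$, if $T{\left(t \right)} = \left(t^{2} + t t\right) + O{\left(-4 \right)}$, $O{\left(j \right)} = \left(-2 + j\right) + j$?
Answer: $15830$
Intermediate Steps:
$O{\left(j \right)} = -2 + 2 j$
$T{\left(t \right)} = -10 + 2 t^{2}$ ($T{\left(t \right)} = \left(t^{2} + t t\right) + \left(-2 + 2 \left(-4\right)\right) = \left(t^{2} + t^{2}\right) - 10 = 2 t^{2} - 10 = -10 + 2 t^{2}$)
$60 \left(56 - 50\right) + T{\left(0 \right)} \left(-1547\right) = 60 \left(56 - 50\right) + \left(-10 + 2 \cdot 0^{2}\right) \left(-1547\right) = 60 \cdot 6 + \left(-10 + 2 \cdot 0\right) \left(-1547\right) = 360 + \left(-10 + 0\right) \left(-1547\right) = 360 - -15470 = 360 + 15470 = 15830$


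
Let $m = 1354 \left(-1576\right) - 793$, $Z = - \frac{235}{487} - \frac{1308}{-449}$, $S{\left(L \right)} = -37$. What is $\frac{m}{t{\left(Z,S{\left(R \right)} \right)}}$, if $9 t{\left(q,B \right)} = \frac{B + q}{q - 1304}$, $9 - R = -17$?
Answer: $- \frac{5467910321236383}{7559050} \approx -7.2336 \cdot 10^{8}$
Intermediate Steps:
$R = 26$ ($R = 9 - -17 = 9 + 17 = 26$)
$Z = \frac{531481}{218663}$ ($Z = \left(-235\right) \frac{1}{487} - - \frac{1308}{449} = - \frac{235}{487} + \frac{1308}{449} = \frac{531481}{218663} \approx 2.4306$)
$t{\left(q,B \right)} = \frac{B + q}{9 \left(-1304 + q\right)}$ ($t{\left(q,B \right)} = \frac{\left(B + q\right) \frac{1}{q - 1304}}{9} = \frac{\left(B + q\right) \frac{1}{-1304 + q}}{9} = \frac{\frac{1}{-1304 + q} \left(B + q\right)}{9} = \frac{B + q}{9 \left(-1304 + q\right)}$)
$m = -2134697$ ($m = -2133904 - 793 = -2134697$)
$\frac{m}{t{\left(Z,S{\left(R \right)} \right)}} = - \frac{2134697}{\frac{1}{9} \frac{1}{-1304 + \frac{531481}{218663}} \left(-37 + \frac{531481}{218663}\right)} = - \frac{2134697}{\frac{1}{9} \frac{1}{- \frac{284605071}{218663}} \left(- \frac{7559050}{218663}\right)} = - \frac{2134697}{\frac{1}{9} \left(- \frac{218663}{284605071}\right) \left(- \frac{7559050}{218663}\right)} = - \frac{2134697}{\frac{7559050}{2561445639}} = \left(-2134697\right) \frac{2561445639}{7559050} = - \frac{5467910321236383}{7559050}$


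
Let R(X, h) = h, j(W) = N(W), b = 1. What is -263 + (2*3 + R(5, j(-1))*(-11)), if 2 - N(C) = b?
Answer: -268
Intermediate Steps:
N(C) = 1 (N(C) = 2 - 1*1 = 2 - 1 = 1)
j(W) = 1
-263 + (2*3 + R(5, j(-1))*(-11)) = -263 + (2*3 + 1*(-11)) = -263 + (6 - 11) = -263 - 5 = -268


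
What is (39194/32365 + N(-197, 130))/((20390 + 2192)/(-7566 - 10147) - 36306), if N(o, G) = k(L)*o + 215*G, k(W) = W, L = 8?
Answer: -1890051724869/2601784968425 ≈ -0.72644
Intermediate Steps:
N(o, G) = 8*o + 215*G
(39194/32365 + N(-197, 130))/((20390 + 2192)/(-7566 - 10147) - 36306) = (39194/32365 + (8*(-197) + 215*130))/((20390 + 2192)/(-7566 - 10147) - 36306) = (39194*(1/32365) + (-1576 + 27950))/(22582/(-17713) - 36306) = (39194/32365 + 26374)/(22582*(-1/17713) - 36306) = 853633704/(32365*(-22582/17713 - 36306)) = 853633704/(32365*(-643110760/17713)) = (853633704/32365)*(-17713/643110760) = -1890051724869/2601784968425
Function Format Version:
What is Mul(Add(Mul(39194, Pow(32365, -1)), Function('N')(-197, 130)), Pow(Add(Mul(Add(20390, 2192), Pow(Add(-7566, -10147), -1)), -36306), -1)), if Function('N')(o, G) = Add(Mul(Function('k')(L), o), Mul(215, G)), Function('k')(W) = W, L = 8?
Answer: Rational(-1890051724869, 2601784968425) ≈ -0.72644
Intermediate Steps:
Function('N')(o, G) = Add(Mul(8, o), Mul(215, G))
Mul(Add(Mul(39194, Pow(32365, -1)), Function('N')(-197, 130)), Pow(Add(Mul(Add(20390, 2192), Pow(Add(-7566, -10147), -1)), -36306), -1)) = Mul(Add(Mul(39194, Pow(32365, -1)), Add(Mul(8, -197), Mul(215, 130))), Pow(Add(Mul(Add(20390, 2192), Pow(Add(-7566, -10147), -1)), -36306), -1)) = Mul(Add(Mul(39194, Rational(1, 32365)), Add(-1576, 27950)), Pow(Add(Mul(22582, Pow(-17713, -1)), -36306), -1)) = Mul(Add(Rational(39194, 32365), 26374), Pow(Add(Mul(22582, Rational(-1, 17713)), -36306), -1)) = Mul(Rational(853633704, 32365), Pow(Add(Rational(-22582, 17713), -36306), -1)) = Mul(Rational(853633704, 32365), Pow(Rational(-643110760, 17713), -1)) = Mul(Rational(853633704, 32365), Rational(-17713, 643110760)) = Rational(-1890051724869, 2601784968425)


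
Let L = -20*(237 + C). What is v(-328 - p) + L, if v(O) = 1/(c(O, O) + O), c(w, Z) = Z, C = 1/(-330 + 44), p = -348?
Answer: -27112257/5720 ≈ -4739.9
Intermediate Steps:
C = -1/286 (C = 1/(-286) = -1/286 ≈ -0.0034965)
L = -677810/143 (L = -20*(237 - 1/286) = -20*67781/286 = -677810/143 ≈ -4739.9)
v(O) = 1/(2*O) (v(O) = 1/(O + O) = 1/(2*O))
v(-328 - p) + L = 1/(2*(-328 - 1*(-348))) - 677810/143 = 1/(2*(-328 + 348)) - 677810/143 = (½)/20 - 677810/143 = (½)*(1/20) - 677810/143 = 1/40 - 677810/143 = -27112257/5720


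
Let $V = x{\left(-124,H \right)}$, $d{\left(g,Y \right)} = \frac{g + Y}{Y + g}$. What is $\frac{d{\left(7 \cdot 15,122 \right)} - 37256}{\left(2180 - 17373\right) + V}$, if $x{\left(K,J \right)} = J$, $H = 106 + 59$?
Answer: $\frac{37255}{15028} \approx 2.479$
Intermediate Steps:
$H = 165$
$d{\left(g,Y \right)} = 1$ ($d{\left(g,Y \right)} = \frac{Y + g}{Y + g} = 1$)
$V = 165$
$\frac{d{\left(7 \cdot 15,122 \right)} - 37256}{\left(2180 - 17373\right) + V} = \frac{1 - 37256}{\left(2180 - 17373\right) + 165} = - \frac{37255}{-15193 + 165} = - \frac{37255}{-15028} = \left(-37255\right) \left(- \frac{1}{15028}\right) = \frac{37255}{15028}$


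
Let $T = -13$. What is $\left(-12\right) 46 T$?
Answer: $7176$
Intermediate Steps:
$\left(-12\right) 46 T = \left(-12\right) 46 \left(-13\right) = \left(-552\right) \left(-13\right) = 7176$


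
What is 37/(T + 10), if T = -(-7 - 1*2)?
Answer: 37/19 ≈ 1.9474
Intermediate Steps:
T = 9 (T = -(-7 - 2) = -1*(-9) = 9)
37/(T + 10) = 37/(9 + 10) = 37/19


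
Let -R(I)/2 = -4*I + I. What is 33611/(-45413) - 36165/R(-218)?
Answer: 532799319/19800068 ≈ 26.909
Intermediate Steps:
R(I) = 6*I (R(I) = -2*(-4*I + I) = -(-6)*I = 6*I)
33611/(-45413) - 36165/R(-218) = 33611/(-45413) - 36165/(6*(-218)) = 33611*(-1/45413) - 36165/(-1308) = -33611/45413 - 36165*(-1/1308) = -33611/45413 + 12055/436 = 532799319/19800068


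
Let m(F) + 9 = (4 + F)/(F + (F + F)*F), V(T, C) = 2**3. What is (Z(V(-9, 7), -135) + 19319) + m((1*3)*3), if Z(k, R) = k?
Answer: 3303391/171 ≈ 19318.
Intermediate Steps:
V(T, C) = 8
m(F) = -9 + (4 + F)/(F + 2*F**2) (m(F) = -9 + (4 + F)/(F + (F + F)*F) = -9 + (4 + F)/(F + (2*F)*F) = -9 + (4 + F)/(F + 2*F**2))
(Z(V(-9, 7), -135) + 19319) + m((1*3)*3) = (8 + 19319) + 2*(2 - 9*((1*3)*3)**2 - 4*1*3*3)/((((1*3)*3))*(1 + 2*((1*3)*3))) = 19327 + 2*(2 - 9*(3*3)**2 - 12*3)/(((3*3))*(1 + 2*(3*3))) = 19327 + 2*(2 - 9*9**2 - 4*9)/(9*(1 + 2*9)) = 19327 + 2*(1/9)*(2 - 9*81 - 36)/(1 + 18) = 19327 + 2*(1/9)*(2 - 729 - 36)/19 = 19327 + 2*(1/9)*(1/19)*(-763) = 19327 - 1526/171 = 3303391/171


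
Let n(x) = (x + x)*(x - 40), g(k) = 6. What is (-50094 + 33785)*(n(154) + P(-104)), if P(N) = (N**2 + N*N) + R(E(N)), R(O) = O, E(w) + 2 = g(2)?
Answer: -925503132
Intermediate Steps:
E(w) = 4 (E(w) = -2 + 6 = 4)
P(N) = 4 + 2*N**2 (P(N) = (N**2 + N*N) + 4 = (N**2 + N**2) + 4 = 2*N**2 + 4 = 4 + 2*N**2)
n(x) = 2*x*(-40 + x) (n(x) = (2*x)*(-40 + x) = 2*x*(-40 + x))
(-50094 + 33785)*(n(154) + P(-104)) = (-50094 + 33785)*(2*154*(-40 + 154) + (4 + 2*(-104)**2)) = -16309*(2*154*114 + (4 + 2*10816)) = -16309*(35112 + (4 + 21632)) = -16309*(35112 + 21636) = -16309*56748 = -925503132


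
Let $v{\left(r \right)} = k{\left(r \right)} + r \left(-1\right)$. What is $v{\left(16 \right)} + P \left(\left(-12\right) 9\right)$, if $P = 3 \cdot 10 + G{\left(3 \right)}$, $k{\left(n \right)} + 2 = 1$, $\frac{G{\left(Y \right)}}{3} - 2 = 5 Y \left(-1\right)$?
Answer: $955$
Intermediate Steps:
$G{\left(Y \right)} = 6 - 15 Y$ ($G{\left(Y \right)} = 6 + 3 \cdot 5 Y \left(-1\right) = 6 + 3 \left(- 5 Y\right) = 6 - 15 Y$)
$k{\left(n \right)} = -1$ ($k{\left(n \right)} = -2 + 1 = -1$)
$P = -9$ ($P = 3 \cdot 10 + \left(6 - 45\right) = 30 + \left(6 - 45\right) = 30 - 39 = -9$)
$v{\left(r \right)} = -1 - r$ ($v{\left(r \right)} = -1 + r \left(-1\right) = -1 - r$)
$v{\left(16 \right)} + P \left(\left(-12\right) 9\right) = \left(-1 - 16\right) - 9 \left(\left(-12\right) 9\right) = \left(-1 - 16\right) - -972 = -17 + 972 = 955$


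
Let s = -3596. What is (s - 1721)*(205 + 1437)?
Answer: -8730514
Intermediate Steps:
(s - 1721)*(205 + 1437) = (-3596 - 1721)*(205 + 1437) = -5317*1642 = -8730514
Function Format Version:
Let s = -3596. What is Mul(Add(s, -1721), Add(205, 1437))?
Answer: -8730514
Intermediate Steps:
Mul(Add(s, -1721), Add(205, 1437)) = Mul(Add(-3596, -1721), Add(205, 1437)) = Mul(-5317, 1642) = -8730514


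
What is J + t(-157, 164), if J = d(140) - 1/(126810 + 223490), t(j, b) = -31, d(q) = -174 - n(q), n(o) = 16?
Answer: -77416301/350300 ≈ -221.00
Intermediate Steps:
d(q) = -190 (d(q) = -174 - 1*16 = -174 - 16 = -190)
J = -66557001/350300 (J = -190 - 1/(126810 + 223490) = -190 - 1/350300 = -66557001/350300 ≈ -190.00)
J + t(-157, 164) = -66557001/350300 - 31 = -77416301/350300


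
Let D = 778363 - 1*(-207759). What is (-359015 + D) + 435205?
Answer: 1062312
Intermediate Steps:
D = 986122 (D = 778363 + 207759 = 986122)
(-359015 + D) + 435205 = (-359015 + 986122) + 435205 = 627107 + 435205 = 1062312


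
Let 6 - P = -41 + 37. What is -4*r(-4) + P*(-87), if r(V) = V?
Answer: -854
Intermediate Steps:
P = 10 (P = 6 - (-41 + 37) = 6 - 1*(-4) = 6 + 4 = 10)
-4*r(-4) + P*(-87) = -4*(-4) + 10*(-87) = 16 - 870 = -854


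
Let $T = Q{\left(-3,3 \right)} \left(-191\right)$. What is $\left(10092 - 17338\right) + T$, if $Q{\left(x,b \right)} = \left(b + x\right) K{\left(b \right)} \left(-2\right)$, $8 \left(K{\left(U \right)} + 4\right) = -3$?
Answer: $-7246$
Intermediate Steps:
$K{\left(U \right)} = - \frac{35}{8}$ ($K{\left(U \right)} = -4 + \frac{1}{8} \left(-3\right) = -4 - \frac{3}{8} = - \frac{35}{8}$)
$Q{\left(x,b \right)} = \frac{35 b}{4} + \frac{35 x}{4}$ ($Q{\left(x,b \right)} = \left(b + x\right) \left(- \frac{35}{8}\right) \left(-2\right) = \left(- \frac{35 b}{8} - \frac{35 x}{8}\right) \left(-2\right) = \frac{35 b}{4} + \frac{35 x}{4}$)
$T = 0$ ($T = \left(\frac{35}{4} \cdot 3 + \frac{35}{4} \left(-3\right)\right) \left(-191\right) = \left(\frac{105}{4} - \frac{105}{4}\right) \left(-191\right) = 0 \left(-191\right) = 0$)
$\left(10092 - 17338\right) + T = \left(10092 - 17338\right) + 0 = -7246 + 0 = -7246$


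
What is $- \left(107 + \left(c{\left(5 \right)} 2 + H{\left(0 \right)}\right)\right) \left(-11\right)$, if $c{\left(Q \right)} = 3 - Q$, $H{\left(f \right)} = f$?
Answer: $1133$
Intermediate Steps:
$- \left(107 + \left(c{\left(5 \right)} 2 + H{\left(0 \right)}\right)\right) \left(-11\right) = - \left(107 + \left(\left(3 - 5\right) 2 + 0\right)\right) \left(-11\right) = - \left(107 + \left(\left(-2\right) 2 + 0\right)\right) \left(-11\right) = - \left(107 + \left(-4 + 0\right)\right) \left(-11\right) = - \left(107 - 4\right) \left(-11\right) = - 103 \left(-11\right) = \left(-1\right) \left(-1133\right) = 1133$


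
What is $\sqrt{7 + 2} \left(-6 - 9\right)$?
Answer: $-45$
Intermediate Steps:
$\sqrt{7 + 2} \left(-6 - 9\right) = \sqrt{9} \left(-15\right) = 3 \left(-15\right) = -45$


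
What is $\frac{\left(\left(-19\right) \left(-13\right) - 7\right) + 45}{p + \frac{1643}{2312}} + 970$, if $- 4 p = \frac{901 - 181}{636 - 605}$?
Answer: $\frac{333843670}{365227} \approx 914.07$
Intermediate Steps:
$p = - \frac{180}{31}$ ($p = - \frac{\left(901 - 181\right) \frac{1}{636 - 605}}{4} = - \frac{720 \cdot \frac{1}{31}}{4} = \left(- \frac{1}{4}\right) \frac{720}{31} = - \frac{180}{31} \approx -5.8064$)
$\frac{\left(\left(-19\right) \left(-13\right) - 7\right) + 45}{p + \frac{1643}{2312}} + 970 = \frac{\left(\left(-19\right) \left(-13\right) - 7\right) + 45}{- \frac{180}{31} + \frac{1643}{2312}} + 970 = \frac{\left(247 - 7\right) + 45}{- \frac{180}{31} + 1643 \cdot \frac{1}{2312}} + 970 = \frac{240 + 45}{- \frac{180}{31} + \frac{1643}{2312}} + 970 = \frac{285}{- \frac{365227}{71672}} + 970 = 285 \left(- \frac{71672}{365227}\right) + 970 = - \frac{20426520}{365227} + 970 = \frac{333843670}{365227}$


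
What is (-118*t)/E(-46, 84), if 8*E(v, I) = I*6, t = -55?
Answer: 6490/63 ≈ 103.02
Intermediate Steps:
E(v, I) = 3*I/4 (E(v, I) = (I*6)/8 = (6*I)/8 = 3*I/4)
(-118*t)/E(-46, 84) = (-118*(-55))/(((3/4)*84)) = 6490/63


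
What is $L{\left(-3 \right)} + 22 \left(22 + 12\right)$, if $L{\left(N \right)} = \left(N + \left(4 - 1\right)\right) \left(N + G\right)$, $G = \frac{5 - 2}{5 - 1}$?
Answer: $748$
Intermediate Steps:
$G = \frac{3}{4} \approx 0.75$
$L{\left(N \right)} = \left(3 + N\right) \left(\frac{3}{4} + N\right)$ ($L{\left(N \right)} = \left(N + \left(4 - 1\right)\right) \left(N + \frac{3}{4}\right) = \left(N + \left(4 - 1\right)\right) \left(\frac{3}{4} + N\right) = \left(N + 3\right) \left(\frac{3}{4} + N\right) = \left(3 + N\right) \left(\frac{3}{4} + N\right)$)
$L{\left(-3 \right)} + 22 \left(22 + 12\right) = \left(\frac{9}{4} + \left(-3\right)^{2} + \frac{15}{4} \left(-3\right)\right) + 22 \left(22 + 12\right) = \left(\frac{9}{4} + 9 - \frac{45}{4}\right) + 22 \cdot 34 = 0 + 748 = 748$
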